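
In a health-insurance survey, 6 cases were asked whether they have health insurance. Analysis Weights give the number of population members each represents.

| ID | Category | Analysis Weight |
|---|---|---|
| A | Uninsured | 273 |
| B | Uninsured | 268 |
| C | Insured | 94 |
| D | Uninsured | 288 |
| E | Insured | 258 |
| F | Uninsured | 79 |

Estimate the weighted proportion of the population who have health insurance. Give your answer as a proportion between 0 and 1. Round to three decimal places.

0.279

Sum of weights for 'Insured' = 94 + 258 = 352
Total weight = 273 + 268 + 94 + 288 + 258 + 79 = 1260
Weighted proportion = 352 / 1260 = 0.27936508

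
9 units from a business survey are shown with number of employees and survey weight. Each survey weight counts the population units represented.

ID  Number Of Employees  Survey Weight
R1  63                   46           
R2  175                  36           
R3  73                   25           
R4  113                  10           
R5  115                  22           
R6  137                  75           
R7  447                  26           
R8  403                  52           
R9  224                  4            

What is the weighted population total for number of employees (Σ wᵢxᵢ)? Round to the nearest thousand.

58000

Weighted total = 63×46 + 175×36 + 73×25 + 113×10 + 115×22 + 137×75 + 447×26 + 403×52 + 224×4
  = 58432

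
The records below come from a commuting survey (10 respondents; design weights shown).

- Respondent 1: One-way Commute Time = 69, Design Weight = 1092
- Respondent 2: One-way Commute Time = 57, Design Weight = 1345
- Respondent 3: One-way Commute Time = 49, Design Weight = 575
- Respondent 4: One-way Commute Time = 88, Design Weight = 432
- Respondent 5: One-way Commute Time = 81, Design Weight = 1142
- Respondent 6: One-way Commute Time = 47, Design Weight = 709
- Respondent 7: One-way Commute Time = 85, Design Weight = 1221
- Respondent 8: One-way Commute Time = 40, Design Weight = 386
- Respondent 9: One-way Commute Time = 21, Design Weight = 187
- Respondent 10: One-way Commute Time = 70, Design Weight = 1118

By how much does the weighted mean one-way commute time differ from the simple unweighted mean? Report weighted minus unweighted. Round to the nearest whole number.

Unweighted sum = 69 + 57 + 49 + 88 + 81 + 47 + 85 + 40 + 21 + 70 = 607
Unweighted mean = 607 / 10 = 60.7
Weighted sum = 69×1092 + 57×1345 + 49×575 + 88×432 + 81×1142 + 47×709 + 85×1221 + 40×386 + 21×187 + 70×1118
  = 75348 + 76665 + 28175 + 38016 + 92502 + 33323 + 103785 + 15440 + 3927 + 78260 = 545441
Sum of weights = 1092 + 1345 + 575 + 432 + 1142 + 709 + 1221 + 386 + 187 + 1118 = 8207
Weighted mean = 545441 / 8207 = 66.460461
Difference (weighted minus unweighted) = 5.7604606

6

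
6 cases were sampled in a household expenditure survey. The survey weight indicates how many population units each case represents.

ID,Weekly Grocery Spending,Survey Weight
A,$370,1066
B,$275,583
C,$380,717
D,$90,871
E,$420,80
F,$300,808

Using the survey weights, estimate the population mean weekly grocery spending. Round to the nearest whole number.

286

Weighted sum = 370×1066 + 275×583 + 380×717 + 90×871 + 420×80 + 300×808
  = 1181595
Sum of weights = 4125
Weighted mean = 1181595 / 4125 = 286.44727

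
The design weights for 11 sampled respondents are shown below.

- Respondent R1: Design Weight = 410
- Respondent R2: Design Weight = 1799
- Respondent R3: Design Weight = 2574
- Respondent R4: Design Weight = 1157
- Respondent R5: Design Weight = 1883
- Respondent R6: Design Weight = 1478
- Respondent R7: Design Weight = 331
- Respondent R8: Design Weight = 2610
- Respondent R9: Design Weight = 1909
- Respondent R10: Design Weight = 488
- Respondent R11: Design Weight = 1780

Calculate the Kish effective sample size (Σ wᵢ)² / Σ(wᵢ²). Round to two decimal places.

8.68

Σ wᵢ = 410 + 1799 + 2574 + 1157 + 1883 + 1478 + 331 + 2610 + 1909 + 488 + 1780 = 16419
Σ wᵢ² = 31071285
n_eff = 16419² / 31071285 = 269583561 / 31071285 = 8.6762926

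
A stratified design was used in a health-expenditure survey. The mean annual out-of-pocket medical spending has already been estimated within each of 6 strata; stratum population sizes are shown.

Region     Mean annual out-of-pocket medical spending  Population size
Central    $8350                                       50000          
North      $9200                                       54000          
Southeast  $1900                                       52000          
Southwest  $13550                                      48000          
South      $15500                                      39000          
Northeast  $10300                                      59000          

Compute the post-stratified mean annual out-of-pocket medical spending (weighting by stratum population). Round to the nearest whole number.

Σ Nₕ·x̄ₕ = 8350×50000 + 9200×54000 + 1900×52000 + 13550×48000 + 15500×39000 + 10300×59000
  = 417500000 + 496800000 + 98800000 + 650400000 + 604500000 + 607700000 = 2875700000
Σ Nₕ = 50000 + 54000 + 52000 + 48000 + 39000 + 59000 = 302000
Overall mean = 2875700000 / 302000 = 9522.1854

9522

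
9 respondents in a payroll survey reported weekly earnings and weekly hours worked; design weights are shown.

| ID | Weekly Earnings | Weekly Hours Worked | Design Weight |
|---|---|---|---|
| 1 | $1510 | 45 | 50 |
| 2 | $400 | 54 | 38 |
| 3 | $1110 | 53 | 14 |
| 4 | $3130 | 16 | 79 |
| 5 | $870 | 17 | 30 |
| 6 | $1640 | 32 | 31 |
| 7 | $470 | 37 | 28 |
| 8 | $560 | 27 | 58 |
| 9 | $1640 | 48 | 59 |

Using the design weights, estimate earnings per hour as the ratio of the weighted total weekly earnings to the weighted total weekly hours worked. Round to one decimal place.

Σ wᵢ·y = 572850
Σ wᵢ·x = 45×50 + 54×38 + 53×14 + 16×79 + 17×30 + 32×31 + 37×28 + 27×58 + 48×59
  = 2250 + 2052 + 742 + 1264 + 510 + 992 + 1036 + 1566 + 2832 = 13244
Ratio = 572850 / 13244 = 43.253549

43.3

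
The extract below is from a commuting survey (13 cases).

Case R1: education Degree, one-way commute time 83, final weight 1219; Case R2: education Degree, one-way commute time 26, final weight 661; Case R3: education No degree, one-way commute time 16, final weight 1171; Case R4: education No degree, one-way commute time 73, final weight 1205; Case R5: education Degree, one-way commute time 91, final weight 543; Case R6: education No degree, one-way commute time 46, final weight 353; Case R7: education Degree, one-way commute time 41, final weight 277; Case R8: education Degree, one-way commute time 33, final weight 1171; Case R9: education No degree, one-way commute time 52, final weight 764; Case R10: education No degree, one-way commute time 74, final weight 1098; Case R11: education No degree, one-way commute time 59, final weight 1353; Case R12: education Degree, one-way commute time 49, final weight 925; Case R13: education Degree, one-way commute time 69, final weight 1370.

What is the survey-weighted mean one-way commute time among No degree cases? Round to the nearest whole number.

No degree rows: R3, R4, R6, R9, R10, R11
Weighted sum = 16×1171 + 73×1205 + 46×353 + 52×764 + 74×1098 + 59×1353
  = 18736 + 87965 + 16238 + 39728 + 81252 + 79827 = 323746
Sum of weights = 1171 + 1205 + 353 + 764 + 1098 + 1353 = 5944
Weighted mean = 323746 / 5944 = 54.466016

54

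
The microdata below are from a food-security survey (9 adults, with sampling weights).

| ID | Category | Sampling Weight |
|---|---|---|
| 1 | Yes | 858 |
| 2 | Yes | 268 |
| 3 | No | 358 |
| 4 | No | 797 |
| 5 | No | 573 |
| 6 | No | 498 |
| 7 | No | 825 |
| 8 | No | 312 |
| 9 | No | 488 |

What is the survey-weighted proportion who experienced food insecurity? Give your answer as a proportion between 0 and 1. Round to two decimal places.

0.23

Sum of weights for 'Yes' = 858 + 268 = 1126
Total weight = 858 + 268 + 358 + 797 + 573 + 498 + 825 + 312 + 488 = 4977
Weighted proportion = 1126 / 4977 = 0.22624071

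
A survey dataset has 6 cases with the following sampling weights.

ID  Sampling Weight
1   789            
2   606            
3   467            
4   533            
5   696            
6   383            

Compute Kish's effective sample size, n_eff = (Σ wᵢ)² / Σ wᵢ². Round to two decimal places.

Σ wᵢ = 3474
Σ wᵢ² = 622521 + 367236 + 218089 + 284089 + 484416 + 146689 = 2123040
n_eff = 3474² / 2123040 = 12068676 / 2123040 = 5.6846202

5.68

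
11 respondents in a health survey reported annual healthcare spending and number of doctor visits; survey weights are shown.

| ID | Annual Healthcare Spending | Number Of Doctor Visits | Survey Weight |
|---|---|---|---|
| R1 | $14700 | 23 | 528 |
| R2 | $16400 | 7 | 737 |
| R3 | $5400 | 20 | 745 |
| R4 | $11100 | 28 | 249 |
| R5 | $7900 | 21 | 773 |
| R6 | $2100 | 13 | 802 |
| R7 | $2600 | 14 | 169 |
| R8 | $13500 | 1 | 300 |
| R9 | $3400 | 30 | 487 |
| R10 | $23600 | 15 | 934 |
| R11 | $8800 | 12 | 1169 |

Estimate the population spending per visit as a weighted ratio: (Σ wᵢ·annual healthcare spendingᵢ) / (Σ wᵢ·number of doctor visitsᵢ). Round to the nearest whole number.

Σ wᵢ·y = 14700×528 + 16400×737 + 5400×745 + 11100×249 + 7900×773 + 2100×802 + 2600×169 + 13500×300 + 3400×487 + 23600×934 + 8800×1169
  = 7761600 + 12086800 + 4023000 + 2763900 + 6106700 + 1684200 + 439400 + 4050000 + 1655800 + 22042400 + 10287200 = 72901000
Σ wᵢ·x = 23×528 + 7×737 + 20×745 + 28×249 + 21×773 + 13×802 + 14×169 + 1×300 + 30×487 + 15×934 + 12×1169
  = 111148
Ratio = 72901000 / 111148 = 655.89124

656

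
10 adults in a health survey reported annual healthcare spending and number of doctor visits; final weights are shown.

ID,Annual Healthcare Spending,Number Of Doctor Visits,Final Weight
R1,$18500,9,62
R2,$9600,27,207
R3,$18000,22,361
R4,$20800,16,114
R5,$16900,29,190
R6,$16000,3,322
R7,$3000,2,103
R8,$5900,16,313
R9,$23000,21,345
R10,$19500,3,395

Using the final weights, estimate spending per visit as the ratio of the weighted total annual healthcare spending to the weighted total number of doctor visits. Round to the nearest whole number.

1059

Σ wᵢ·y = 18500×62 + 9600×207 + 18000×361 + 20800×114 + 16900×190 + 16000×322 + 3000×103 + 5900×313 + 23000×345 + 19500×395
  = 1147000 + 1987200 + 6498000 + 2371200 + 3211000 + 5152000 + 309000 + 1846700 + 7935000 + 7702500 = 38159600
Σ wᵢ·x = 9×62 + 27×207 + 22×361 + 16×114 + 29×190 + 3×322 + 2×103 + 16×313 + 21×345 + 3×395
  = 36033
Ratio = 38159600 / 36033 = 1059.0181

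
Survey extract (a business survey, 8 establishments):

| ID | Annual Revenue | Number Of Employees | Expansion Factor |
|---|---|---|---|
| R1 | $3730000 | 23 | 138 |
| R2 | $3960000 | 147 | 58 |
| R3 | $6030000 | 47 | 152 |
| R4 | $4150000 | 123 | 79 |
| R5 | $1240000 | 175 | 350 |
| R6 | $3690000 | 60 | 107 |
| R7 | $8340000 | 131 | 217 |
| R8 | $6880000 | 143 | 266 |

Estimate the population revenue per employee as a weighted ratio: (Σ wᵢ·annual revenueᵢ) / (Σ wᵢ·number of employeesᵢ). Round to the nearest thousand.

40000

Σ wᵢ·y = 3730000×138 + 3960000×58 + 6030000×152 + 4150000×79 + 1240000×350 + 3690000×107 + 8340000×217 + 6880000×266
  = 514740000 + 229680000 + 916560000 + 327850000 + 434000000 + 394830000 + 1809780000 + 1830080000 = 6457520000
Σ wᵢ·x = 23×138 + 147×58 + 47×152 + 123×79 + 175×350 + 60×107 + 131×217 + 143×266
  = 3174 + 8526 + 7144 + 9717 + 61250 + 6420 + 28427 + 38038 = 162696
Ratio = 6457520000 / 162696 = 39690.712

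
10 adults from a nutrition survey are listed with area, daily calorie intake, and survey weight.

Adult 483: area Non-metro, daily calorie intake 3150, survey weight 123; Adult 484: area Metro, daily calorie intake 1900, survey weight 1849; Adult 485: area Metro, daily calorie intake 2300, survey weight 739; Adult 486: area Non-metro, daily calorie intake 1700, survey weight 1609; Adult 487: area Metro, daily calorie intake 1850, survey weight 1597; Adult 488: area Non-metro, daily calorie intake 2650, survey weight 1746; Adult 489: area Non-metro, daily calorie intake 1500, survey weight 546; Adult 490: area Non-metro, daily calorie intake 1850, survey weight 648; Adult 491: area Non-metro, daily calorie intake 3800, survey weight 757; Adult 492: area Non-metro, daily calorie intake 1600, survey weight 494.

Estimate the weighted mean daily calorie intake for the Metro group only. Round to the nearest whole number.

Metro rows: 484, 485, 487
Weighted sum = 1900×1849 + 2300×739 + 1850×1597
  = 8167250
Sum of weights = 1849 + 739 + 1597 = 4185
Weighted mean = 8167250 / 4185 = 1951.5532

1952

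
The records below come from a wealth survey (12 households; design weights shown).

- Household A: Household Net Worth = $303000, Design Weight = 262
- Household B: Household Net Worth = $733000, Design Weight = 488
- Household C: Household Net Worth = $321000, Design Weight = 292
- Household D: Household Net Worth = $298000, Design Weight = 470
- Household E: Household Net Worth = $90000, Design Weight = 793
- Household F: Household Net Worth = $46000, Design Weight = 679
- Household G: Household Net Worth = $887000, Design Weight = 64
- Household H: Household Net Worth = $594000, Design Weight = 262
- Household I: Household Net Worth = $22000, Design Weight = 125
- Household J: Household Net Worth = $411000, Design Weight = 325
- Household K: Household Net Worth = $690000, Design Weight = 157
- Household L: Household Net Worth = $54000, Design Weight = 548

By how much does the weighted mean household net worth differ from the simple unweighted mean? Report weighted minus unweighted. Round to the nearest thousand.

-89000

Unweighted sum = 303000 + 733000 + 321000 + 298000 + 90000 + 46000 + 887000 + 594000 + 22000 + 411000 + 690000 + 54000 = 4449000
Unweighted mean = 4449000 / 12 = 370750
Weighted sum = 1260129000
Sum of weights = 262 + 488 + 292 + 470 + 793 + 679 + 64 + 262 + 125 + 325 + 157 + 548 = 4465
Weighted mean = 1260129000 / 4465 = 282223.74
Difference (weighted minus unweighted) = -88526.26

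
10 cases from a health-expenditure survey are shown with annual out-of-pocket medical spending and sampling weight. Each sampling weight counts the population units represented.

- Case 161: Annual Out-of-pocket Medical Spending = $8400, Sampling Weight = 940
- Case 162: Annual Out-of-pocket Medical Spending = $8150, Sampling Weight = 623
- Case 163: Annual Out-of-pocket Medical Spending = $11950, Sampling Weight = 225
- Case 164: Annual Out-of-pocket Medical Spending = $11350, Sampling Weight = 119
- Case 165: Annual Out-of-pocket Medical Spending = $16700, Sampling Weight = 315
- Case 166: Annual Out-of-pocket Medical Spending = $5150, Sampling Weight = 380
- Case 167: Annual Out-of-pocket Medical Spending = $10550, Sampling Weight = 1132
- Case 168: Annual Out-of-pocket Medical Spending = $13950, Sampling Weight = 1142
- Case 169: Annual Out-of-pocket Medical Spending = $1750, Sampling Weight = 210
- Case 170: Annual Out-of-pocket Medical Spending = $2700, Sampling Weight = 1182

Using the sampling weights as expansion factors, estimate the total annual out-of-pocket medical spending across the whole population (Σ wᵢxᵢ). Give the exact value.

Weighted total = 8400×940 + 8150×623 + 11950×225 + 11350×119 + 16700×315 + 5150×380 + 10550×1132 + 13950×1142 + 1750×210 + 2700×1182
  = 7896000 + 5077450 + 2688750 + 1350650 + 5260500 + 1957000 + 11942600 + 15930900 + 367500 + 3191400 = 55662750

55662750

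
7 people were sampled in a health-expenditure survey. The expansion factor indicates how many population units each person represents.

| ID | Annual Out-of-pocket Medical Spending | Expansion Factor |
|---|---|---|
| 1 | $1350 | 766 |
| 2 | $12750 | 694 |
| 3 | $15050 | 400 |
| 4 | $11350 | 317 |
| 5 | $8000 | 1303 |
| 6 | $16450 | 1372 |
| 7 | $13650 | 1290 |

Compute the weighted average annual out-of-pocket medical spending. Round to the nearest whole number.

11414

Weighted sum = 1350×766 + 12750×694 + 15050×400 + 11350×317 + 8000×1303 + 16450×1372 + 13650×1290
  = 1034100 + 8848500 + 6020000 + 3597950 + 10424000 + 22569400 + 17608500 = 70102450
Sum of weights = 766 + 694 + 400 + 317 + 1303 + 1372 + 1290 = 6142
Weighted mean = 70102450 / 6142 = 11413.619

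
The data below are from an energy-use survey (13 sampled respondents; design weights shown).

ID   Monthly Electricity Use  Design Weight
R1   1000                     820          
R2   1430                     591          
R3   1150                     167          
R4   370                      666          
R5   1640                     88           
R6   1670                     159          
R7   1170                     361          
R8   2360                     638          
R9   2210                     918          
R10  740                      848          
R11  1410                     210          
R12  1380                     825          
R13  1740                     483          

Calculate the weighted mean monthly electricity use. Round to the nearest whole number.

1384

Weighted sum = 9372820
Sum of weights = 6774
Weighted mean = 9372820 / 6774 = 1383.6463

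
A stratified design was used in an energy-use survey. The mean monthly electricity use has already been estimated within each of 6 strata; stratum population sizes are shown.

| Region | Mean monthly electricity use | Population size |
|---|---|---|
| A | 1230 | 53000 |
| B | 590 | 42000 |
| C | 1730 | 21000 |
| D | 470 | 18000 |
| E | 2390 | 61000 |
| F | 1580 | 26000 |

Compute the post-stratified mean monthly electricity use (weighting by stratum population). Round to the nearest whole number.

1455

Σ Nₕ·x̄ₕ = 1230×53000 + 590×42000 + 1730×21000 + 470×18000 + 2390×61000 + 1580×26000
  = 65190000 + 24780000 + 36330000 + 8460000 + 145790000 + 41080000 = 321630000
Σ Nₕ = 53000 + 42000 + 21000 + 18000 + 61000 + 26000 = 221000
Overall mean = 321630000 / 221000 = 1455.3394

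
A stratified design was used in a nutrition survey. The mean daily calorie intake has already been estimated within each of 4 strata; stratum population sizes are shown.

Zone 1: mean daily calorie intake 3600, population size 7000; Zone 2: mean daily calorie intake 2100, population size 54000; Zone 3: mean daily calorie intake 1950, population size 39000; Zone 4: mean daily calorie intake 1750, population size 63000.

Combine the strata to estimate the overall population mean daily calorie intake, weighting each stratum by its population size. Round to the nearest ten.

Σ Nₕ·x̄ₕ = 3600×7000 + 2100×54000 + 1950×39000 + 1750×63000
  = 25200000 + 113400000 + 76050000 + 110250000 = 324900000
Σ Nₕ = 7000 + 54000 + 39000 + 63000 = 163000
Overall mean = 324900000 / 163000 = 1993.2515

1990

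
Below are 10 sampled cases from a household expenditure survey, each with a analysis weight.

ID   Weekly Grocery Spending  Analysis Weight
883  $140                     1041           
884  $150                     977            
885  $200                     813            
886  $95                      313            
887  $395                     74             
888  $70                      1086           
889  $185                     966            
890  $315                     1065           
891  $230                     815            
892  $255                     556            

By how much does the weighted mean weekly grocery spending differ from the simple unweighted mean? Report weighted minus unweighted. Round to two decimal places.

Unweighted sum = 140 + 150 + 200 + 95 + 395 + 70 + 185 + 315 + 230 + 255 = 2035
Unweighted mean = 2035 / 10 = 203.5
Weighted sum = 140×1041 + 150×977 + 200×813 + 95×313 + 395×74 + 70×1086 + 185×966 + 315×1065 + 230×815 + 255×556
  = 145740 + 146550 + 162600 + 29735 + 29230 + 76020 + 178710 + 335475 + 187450 + 141780 = 1433290
Sum of weights = 7706
Weighted mean = 1433290 / 7706 = 185.99663
Difference (weighted minus unweighted) = -17.503374

-17.50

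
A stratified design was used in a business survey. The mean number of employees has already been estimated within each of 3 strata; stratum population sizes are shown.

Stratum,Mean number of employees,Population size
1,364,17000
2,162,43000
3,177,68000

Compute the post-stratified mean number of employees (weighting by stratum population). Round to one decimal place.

196.8

Σ Nₕ·x̄ₕ = 364×17000 + 162×43000 + 177×68000
  = 6188000 + 6966000 + 12036000 = 25190000
Σ Nₕ = 128000
Overall mean = 25190000 / 128000 = 196.79688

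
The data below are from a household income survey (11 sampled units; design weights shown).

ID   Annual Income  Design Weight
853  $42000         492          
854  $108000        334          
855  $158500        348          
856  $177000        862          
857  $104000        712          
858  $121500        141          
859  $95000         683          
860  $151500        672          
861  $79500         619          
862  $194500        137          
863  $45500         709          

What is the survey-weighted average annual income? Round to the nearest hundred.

110400

Weighted sum = 42000×492 + 108000×334 + 158500×348 + 177000×862 + 104000×712 + 121500×141 + 95000×683 + 151500×672 + 79500×619 + 194500×137 + 45500×709
  = 20664000 + 36072000 + 55158000 + 152574000 + 74048000 + 17131500 + 64885000 + 101808000 + 49210500 + 26646500 + 32259500 = 630457000
Sum of weights = 492 + 334 + 348 + 862 + 712 + 141 + 683 + 672 + 619 + 137 + 709 = 5709
Weighted mean = 630457000 / 5709 = 110432.12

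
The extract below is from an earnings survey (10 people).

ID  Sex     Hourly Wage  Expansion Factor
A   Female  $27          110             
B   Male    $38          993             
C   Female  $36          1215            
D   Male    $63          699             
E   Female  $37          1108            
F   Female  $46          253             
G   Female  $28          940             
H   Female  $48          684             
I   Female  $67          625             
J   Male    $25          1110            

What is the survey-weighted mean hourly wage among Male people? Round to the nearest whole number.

Male rows: B, D, J
Weighted sum = 38×993 + 63×699 + 25×1110
  = 37734 + 44037 + 27750 = 109521
Sum of weights = 2802
Weighted mean = 109521 / 2802 = 39.086724

39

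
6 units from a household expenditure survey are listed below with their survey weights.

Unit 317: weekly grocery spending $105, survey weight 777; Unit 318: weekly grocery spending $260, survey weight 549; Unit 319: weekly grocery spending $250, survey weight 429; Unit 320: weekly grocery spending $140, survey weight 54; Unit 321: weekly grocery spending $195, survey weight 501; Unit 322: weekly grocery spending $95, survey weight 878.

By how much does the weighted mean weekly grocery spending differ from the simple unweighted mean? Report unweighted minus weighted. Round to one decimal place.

11.0

Unweighted sum = 105 + 260 + 250 + 140 + 195 + 95 = 1045
Unweighted mean = 1045 / 6 = 174.16667
Weighted sum = 105×777 + 260×549 + 250×429 + 140×54 + 195×501 + 95×878
  = 81585 + 142740 + 107250 + 7560 + 97695 + 83410 = 520240
Sum of weights = 777 + 549 + 429 + 54 + 501 + 878 = 3188
Weighted mean = 520240 / 3188 = 163.18695
Difference (unweighted minus weighted) = 10.979716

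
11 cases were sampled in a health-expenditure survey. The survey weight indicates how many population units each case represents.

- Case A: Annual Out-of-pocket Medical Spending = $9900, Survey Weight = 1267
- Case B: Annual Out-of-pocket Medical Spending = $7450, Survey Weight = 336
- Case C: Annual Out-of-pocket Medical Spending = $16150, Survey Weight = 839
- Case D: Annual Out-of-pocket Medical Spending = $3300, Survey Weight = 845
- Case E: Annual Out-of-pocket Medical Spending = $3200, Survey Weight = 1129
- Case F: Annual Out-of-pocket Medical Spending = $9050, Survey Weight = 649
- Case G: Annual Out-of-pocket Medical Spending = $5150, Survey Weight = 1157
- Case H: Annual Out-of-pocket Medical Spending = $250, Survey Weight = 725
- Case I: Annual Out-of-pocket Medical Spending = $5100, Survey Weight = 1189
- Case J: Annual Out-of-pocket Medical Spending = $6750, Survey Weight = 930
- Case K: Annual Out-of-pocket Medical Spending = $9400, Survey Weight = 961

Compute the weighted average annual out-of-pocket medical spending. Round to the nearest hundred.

6800

Weighted sum = 9900×1267 + 7450×336 + 16150×839 + 3300×845 + 3200×1129 + 9050×649 + 5150×1157 + 250×725 + 5100×1189 + 6750×930 + 9400×961
  = 12543300 + 2503200 + 13549850 + 2788500 + 3612800 + 5873450 + 5958550 + 181250 + 6063900 + 6277500 + 9033400 = 68385700
Sum of weights = 1267 + 336 + 839 + 845 + 1129 + 649 + 1157 + 725 + 1189 + 930 + 961 = 10027
Weighted mean = 68385700 / 10027 = 6820.1556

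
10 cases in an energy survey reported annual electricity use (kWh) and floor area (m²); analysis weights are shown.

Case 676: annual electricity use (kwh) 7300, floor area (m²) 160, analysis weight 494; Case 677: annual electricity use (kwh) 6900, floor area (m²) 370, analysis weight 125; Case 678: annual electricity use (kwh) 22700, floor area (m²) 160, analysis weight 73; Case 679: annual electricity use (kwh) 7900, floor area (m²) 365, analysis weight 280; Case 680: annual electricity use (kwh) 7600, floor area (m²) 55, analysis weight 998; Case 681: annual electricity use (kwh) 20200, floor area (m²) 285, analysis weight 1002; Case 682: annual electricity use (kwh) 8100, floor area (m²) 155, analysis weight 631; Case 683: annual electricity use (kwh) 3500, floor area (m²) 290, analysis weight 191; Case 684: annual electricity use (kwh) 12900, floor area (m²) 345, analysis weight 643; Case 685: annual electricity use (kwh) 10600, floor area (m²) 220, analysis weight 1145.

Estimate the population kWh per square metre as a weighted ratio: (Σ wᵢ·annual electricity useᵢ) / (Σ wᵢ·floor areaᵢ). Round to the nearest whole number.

Σ wᵢ·y = 7300×494 + 6900×125 + 22700×73 + 7900×280 + 7600×998 + 20200×1002 + 8100×631 + 3500×191 + 12900×643 + 10600×1145
  = 3606200 + 862500 + 1657100 + 2212000 + 7584800 + 20240400 + 5111100 + 668500 + 8294700 + 12137000 = 62374300
Σ wᵢ·x = 160×494 + 370×125 + 160×73 + 365×280 + 55×998 + 285×1002 + 155×631 + 290×191 + 345×643 + 220×1145
  = 79040 + 46250 + 11680 + 102200 + 54890 + 285570 + 97805 + 55390 + 221835 + 251900 = 1206560
Ratio = 62374300 / 1206560 = 51.695979

52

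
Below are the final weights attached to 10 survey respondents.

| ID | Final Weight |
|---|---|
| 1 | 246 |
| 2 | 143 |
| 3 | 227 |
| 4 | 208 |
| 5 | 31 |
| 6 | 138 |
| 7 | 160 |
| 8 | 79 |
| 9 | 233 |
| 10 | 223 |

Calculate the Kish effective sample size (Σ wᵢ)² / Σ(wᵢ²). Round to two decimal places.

Σ wᵢ = 246 + 143 + 227 + 208 + 31 + 138 + 160 + 79 + 233 + 223 = 1688
Σ wᵢ² = 60516 + 20449 + 51529 + 43264 + 961 + 19044 + 25600 + 6241 + 54289 + 49729 = 331622
n_eff = 1688² / 331622 = 2849344 / 331622 = 8.5921441

8.59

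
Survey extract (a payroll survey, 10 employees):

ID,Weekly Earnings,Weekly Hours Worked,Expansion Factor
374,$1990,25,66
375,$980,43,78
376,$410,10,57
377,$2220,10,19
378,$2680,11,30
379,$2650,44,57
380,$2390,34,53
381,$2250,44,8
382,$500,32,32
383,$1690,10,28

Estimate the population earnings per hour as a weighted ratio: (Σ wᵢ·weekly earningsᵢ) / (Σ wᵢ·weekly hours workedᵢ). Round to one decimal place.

Σ wᵢ·y = 1990×66 + 980×78 + 410×57 + 2220×19 + 2680×30 + 2650×57 + 2390×53 + 2250×8 + 500×32 + 1690×28
  = 712770
Σ wᵢ·x = 25×66 + 43×78 + 10×57 + 10×19 + 11×30 + 44×57 + 34×53 + 44×8 + 32×32 + 10×28
  = 1650 + 3354 + 570 + 190 + 330 + 2508 + 1802 + 352 + 1024 + 280 = 12060
Ratio = 712770 / 12060 = 59.10199

59.1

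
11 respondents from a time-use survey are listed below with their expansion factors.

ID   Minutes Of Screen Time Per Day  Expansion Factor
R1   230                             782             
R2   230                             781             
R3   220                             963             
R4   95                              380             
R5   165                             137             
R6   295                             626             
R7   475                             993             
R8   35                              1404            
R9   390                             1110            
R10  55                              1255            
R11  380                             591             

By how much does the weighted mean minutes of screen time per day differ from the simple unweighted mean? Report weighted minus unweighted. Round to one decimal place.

-5.1

Unweighted sum = 230 + 230 + 220 + 95 + 165 + 295 + 475 + 35 + 390 + 55 + 380 = 2570
Unweighted mean = 2570 / 11 = 233.63636
Weighted sum = 230×782 + 230×781 + 220×963 + 95×380 + 165×137 + 295×626 + 475×993 + 35×1404 + 390×1110 + 55×1255 + 380×591
  = 179860 + 179630 + 211860 + 36100 + 22605 + 184670 + 471675 + 49140 + 432900 + 69025 + 224580 = 2062045
Sum of weights = 782 + 781 + 963 + 380 + 137 + 626 + 993 + 1404 + 1110 + 1255 + 591 = 9022
Weighted mean = 2062045 / 9022 = 228.55742
Difference (weighted minus unweighted) = -5.0789484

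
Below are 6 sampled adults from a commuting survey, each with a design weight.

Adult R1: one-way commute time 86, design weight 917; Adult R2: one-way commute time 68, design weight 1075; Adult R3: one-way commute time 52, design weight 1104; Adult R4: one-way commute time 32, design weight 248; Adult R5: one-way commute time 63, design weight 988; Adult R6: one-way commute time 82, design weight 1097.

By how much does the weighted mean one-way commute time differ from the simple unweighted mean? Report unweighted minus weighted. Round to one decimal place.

Unweighted sum = 86 + 68 + 52 + 32 + 63 + 82 = 383
Unweighted mean = 383 / 6 = 63.833333
Weighted sum = 86×917 + 68×1075 + 52×1104 + 32×248 + 63×988 + 82×1097
  = 78862 + 73100 + 57408 + 7936 + 62244 + 89954 = 369504
Sum of weights = 917 + 1075 + 1104 + 248 + 988 + 1097 = 5429
Weighted mean = 369504 / 5429 = 68.061153
Difference (unweighted minus weighted) = -4.2278197

-4.2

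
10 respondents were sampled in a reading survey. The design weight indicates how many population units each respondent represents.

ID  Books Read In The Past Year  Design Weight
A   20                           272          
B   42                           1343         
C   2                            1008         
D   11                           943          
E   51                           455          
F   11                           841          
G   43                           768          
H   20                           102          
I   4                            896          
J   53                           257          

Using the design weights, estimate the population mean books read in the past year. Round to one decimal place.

23.1

Weighted sum = 20×272 + 42×1343 + 2×1008 + 11×943 + 51×455 + 11×841 + 43×768 + 20×102 + 4×896 + 53×257
  = 5440 + 56406 + 2016 + 10373 + 23205 + 9251 + 33024 + 2040 + 3584 + 13621 = 158960
Sum of weights = 272 + 1343 + 1008 + 943 + 455 + 841 + 768 + 102 + 896 + 257 = 6885
Weighted mean = 158960 / 6885 = 23.087872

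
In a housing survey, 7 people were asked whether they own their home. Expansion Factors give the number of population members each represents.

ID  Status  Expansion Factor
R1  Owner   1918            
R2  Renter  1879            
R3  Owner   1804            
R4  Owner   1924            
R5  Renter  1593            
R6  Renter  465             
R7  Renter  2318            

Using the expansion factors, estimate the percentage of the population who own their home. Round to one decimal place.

47.4

Sum of weights for 'Owner' = 1918 + 1804 + 1924 = 5646
Total weight = 11901
Weighted proportion = 5646 / 11901 = 0.47441391 → 47.441391%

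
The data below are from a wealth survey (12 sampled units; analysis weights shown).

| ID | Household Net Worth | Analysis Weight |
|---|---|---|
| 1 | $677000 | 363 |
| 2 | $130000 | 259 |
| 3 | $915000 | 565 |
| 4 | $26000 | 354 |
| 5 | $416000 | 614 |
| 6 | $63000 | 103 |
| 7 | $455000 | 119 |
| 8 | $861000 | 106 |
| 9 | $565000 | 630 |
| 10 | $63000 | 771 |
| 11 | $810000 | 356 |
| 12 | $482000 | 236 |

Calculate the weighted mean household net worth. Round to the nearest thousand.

Weighted sum = 677000×363 + 130000×259 + 915000×565 + 26000×354 + 416000×614 + 63000×103 + 455000×119 + 861000×106 + 565000×630 + 63000×771 + 810000×356 + 482000×236
  = 245751000 + 33670000 + 516975000 + 9204000 + 255424000 + 6489000 + 54145000 + 91266000 + 355950000 + 48573000 + 288360000 + 113752000 = 2019559000
Sum of weights = 363 + 259 + 565 + 354 + 614 + 103 + 119 + 106 + 630 + 771 + 356 + 236 = 4476
Weighted mean = 2019559000 / 4476 = 451197.27

451000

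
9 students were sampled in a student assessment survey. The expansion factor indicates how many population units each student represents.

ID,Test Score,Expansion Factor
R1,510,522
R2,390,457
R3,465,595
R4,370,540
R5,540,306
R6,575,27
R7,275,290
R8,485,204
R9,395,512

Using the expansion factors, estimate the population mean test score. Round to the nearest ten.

Weighted sum = 1482620
Sum of weights = 522 + 457 + 595 + 540 + 306 + 27 + 290 + 204 + 512 = 3453
Weighted mean = 1482620 / 3453 = 429.37156

430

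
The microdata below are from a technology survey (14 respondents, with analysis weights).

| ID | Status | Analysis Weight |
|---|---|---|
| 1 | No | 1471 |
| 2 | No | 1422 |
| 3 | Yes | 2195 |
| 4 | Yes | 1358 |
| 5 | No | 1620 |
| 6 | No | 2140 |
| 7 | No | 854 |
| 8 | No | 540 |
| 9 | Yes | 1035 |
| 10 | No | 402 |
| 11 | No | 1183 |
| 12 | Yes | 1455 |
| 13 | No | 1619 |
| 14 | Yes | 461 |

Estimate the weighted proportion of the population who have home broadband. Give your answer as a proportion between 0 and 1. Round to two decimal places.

Sum of weights for 'Yes' = 2195 + 1358 + 1035 + 1455 + 461 = 6504
Total weight = 17755
Weighted proportion = 6504 / 17755 = 0.36631935

0.37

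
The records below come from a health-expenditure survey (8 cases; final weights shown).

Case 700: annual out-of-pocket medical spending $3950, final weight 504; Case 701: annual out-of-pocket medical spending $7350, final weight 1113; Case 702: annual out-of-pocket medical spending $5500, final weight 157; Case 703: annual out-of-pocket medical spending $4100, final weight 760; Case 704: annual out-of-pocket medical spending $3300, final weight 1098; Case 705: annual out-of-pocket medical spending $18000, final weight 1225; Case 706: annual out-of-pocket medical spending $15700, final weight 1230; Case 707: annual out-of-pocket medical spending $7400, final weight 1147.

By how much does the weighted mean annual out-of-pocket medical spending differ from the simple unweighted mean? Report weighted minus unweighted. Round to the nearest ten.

Unweighted sum = 65300
Unweighted mean = 65300 / 8 = 8162.5
Weighted sum = 3950×504 + 7350×1113 + 5500×157 + 4100×760 + 3300×1098 + 18000×1225 + 15700×1230 + 7400×1147
  = 1990800 + 8180550 + 863500 + 3116000 + 3623400 + 22050000 + 19311000 + 8487800 = 67623050
Sum of weights = 504 + 1113 + 157 + 760 + 1098 + 1225 + 1230 + 1147 = 7234
Weighted mean = 67623050 / 7234 = 9347.9472
Difference (weighted minus unweighted) = 1185.4472

1190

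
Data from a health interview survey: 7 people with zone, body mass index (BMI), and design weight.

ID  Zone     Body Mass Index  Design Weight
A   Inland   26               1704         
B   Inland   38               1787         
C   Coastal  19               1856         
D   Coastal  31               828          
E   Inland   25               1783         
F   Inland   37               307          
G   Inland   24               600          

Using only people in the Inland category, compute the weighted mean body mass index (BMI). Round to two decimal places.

29.53

Inland rows: A, B, E, F, G
Weighted sum = 26×1704 + 38×1787 + 25×1783 + 37×307 + 24×600
  = 44304 + 67906 + 44575 + 11359 + 14400 = 182544
Sum of weights = 1704 + 1787 + 1783 + 307 + 600 = 6181
Weighted mean = 182544 / 6181 = 29.533085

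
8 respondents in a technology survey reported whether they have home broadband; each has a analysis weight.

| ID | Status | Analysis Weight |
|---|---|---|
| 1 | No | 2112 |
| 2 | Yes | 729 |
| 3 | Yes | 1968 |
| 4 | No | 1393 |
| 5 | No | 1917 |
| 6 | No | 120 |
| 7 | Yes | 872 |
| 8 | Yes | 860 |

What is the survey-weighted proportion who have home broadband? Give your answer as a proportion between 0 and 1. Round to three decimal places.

0.444

Sum of weights for 'Yes' = 729 + 1968 + 872 + 860 = 4429
Total weight = 9971
Weighted proportion = 4429 / 9971 = 0.44418815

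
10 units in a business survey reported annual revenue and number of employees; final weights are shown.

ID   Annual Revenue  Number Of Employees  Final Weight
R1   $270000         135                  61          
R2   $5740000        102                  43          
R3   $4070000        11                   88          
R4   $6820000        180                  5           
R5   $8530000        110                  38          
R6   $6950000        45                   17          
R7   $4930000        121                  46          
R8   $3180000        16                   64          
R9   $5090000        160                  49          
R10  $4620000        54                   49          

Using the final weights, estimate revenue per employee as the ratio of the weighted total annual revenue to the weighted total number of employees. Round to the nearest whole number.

Σ wᵢ·y = 2003930000
Σ wᵢ·x = 135×61 + 102×43 + 11×88 + 180×5 + 110×38 + 45×17 + 121×46 + 16×64 + 160×49 + 54×49
  = 36510
Ratio = 2003930000 / 36510 = 54887.154

54887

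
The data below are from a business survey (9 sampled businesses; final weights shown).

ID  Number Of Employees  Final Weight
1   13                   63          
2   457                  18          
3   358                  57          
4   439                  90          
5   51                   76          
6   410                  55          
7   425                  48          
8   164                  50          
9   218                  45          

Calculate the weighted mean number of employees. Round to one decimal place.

Weighted sum = 133797
Sum of weights = 502
Weighted mean = 133797 / 502 = 266.52789

266.5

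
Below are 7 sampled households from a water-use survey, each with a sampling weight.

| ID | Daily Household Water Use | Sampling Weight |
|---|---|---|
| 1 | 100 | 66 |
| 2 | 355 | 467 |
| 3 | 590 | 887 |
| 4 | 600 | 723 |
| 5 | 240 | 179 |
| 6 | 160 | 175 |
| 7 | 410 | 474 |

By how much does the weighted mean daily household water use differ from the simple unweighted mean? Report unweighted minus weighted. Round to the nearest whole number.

Unweighted sum = 100 + 355 + 590 + 600 + 240 + 160 + 410 = 2455
Unweighted mean = 2455 / 7 = 350.71429
Weighted sum = 100×66 + 355×467 + 590×887 + 600×723 + 240×179 + 160×175 + 410×474
  = 6600 + 165785 + 523330 + 433800 + 42960 + 28000 + 194340 = 1394815
Sum of weights = 66 + 467 + 887 + 723 + 179 + 175 + 474 = 2971
Weighted mean = 1394815 / 2971 = 469.47661
Difference (unweighted minus weighted) = -118.76232

-119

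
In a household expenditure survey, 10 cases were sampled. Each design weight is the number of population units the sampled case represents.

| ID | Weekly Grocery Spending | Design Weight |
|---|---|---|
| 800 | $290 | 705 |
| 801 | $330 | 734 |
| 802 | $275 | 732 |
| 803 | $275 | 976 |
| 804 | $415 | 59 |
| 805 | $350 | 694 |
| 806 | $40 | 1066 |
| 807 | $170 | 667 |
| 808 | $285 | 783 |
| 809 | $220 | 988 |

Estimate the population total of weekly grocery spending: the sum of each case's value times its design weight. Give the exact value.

1780300

Weighted total = 290×705 + 330×734 + 275×732 + 275×976 + 415×59 + 350×694 + 40×1066 + 170×667 + 285×783 + 220×988
  = 204450 + 242220 + 201300 + 268400 + 24485 + 242900 + 42640 + 113390 + 223155 + 217360 = 1780300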